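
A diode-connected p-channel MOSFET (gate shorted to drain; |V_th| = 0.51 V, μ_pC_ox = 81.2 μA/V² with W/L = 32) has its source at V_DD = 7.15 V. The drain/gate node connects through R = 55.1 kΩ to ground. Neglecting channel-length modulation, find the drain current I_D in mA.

I_D = 0.115 mA

With gate tied to drain, V_SG = V_SD ≥ V_SG − |V_th|, so the device is in saturation.
k_p = μ_pC_ox · (W/L) = 2.598 mA/V².
KCL at the drain: ½ k_p (V_SG − |V_th|)² = (V_DD − V_SG)/R.
Let x = V_SG − 0.51. Then 71.6 x² + x − 6.64 = 0, giving x = 0.298 V (positive root), so V_SG = 0.808 V.
I_D = (V_DD − V_SG)/R = (7.15 − 0.808) / 55.1 = 0.115 mA.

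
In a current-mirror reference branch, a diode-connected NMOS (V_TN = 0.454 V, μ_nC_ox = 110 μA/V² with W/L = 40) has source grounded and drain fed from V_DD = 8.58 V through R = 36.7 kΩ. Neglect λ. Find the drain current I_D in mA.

With gate tied to drain, V_GS = V_DS ≥ V_GS − V_TN, so the device is in saturation.
k_n = μ_nC_ox · (W/L) = 4.4 mA/V².
KCL at the drain: ½ k_n (V_GS − V_TN)² = (V_DD − V_GS)/R.
Let x = V_GS − 0.454. Then 80.7 x² + x − 8.126 = 0, giving x = 0.311 V (positive root), so V_GS = 0.765 V.
I_D = (V_DD − V_GS)/R = (8.58 − 0.765) / 36.7 = 0.213 mA.

I_D = 0.213 mA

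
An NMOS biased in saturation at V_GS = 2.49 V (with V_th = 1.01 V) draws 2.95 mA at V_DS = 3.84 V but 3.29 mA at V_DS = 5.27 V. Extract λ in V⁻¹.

λ = 0.117 V⁻¹

With V_GS fixed, I_D ∝ (1 + λ V_DS) in saturation, so I_D2/I_D1 = (1 + λ V_DS2)/(1 + λ V_DS1).
3.29/2.95 = 1.115 = (1 + 5.27 λ)/(1 + 3.84 λ).
Solving: λ (I_D1 V_DS2 − I_D2 V_DS1) = I_D2 − I_D1, so λ = (3.29 − 2.95) / (2.95 × 5.27 − 3.29 × 3.84) = 0.34 / 2.91 = 0.117 V⁻¹.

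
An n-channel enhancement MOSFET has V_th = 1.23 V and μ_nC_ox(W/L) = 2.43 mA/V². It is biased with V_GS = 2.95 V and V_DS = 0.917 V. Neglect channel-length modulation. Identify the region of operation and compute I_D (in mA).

V_ov = V_GS − V_th = 2.95 − 1.23 = 1.72 V.
Since V_DS = 0.917 V < V_ov = 1.72 V, the device is in the triode region.
I_D = k_n [V_ov · V_DS − ½ V_DS²] = 2.43 × [1.72 × 0.917 − 0.5 × 0.917²] = 2.81 mA.

Triode; I_D = 2.81 mA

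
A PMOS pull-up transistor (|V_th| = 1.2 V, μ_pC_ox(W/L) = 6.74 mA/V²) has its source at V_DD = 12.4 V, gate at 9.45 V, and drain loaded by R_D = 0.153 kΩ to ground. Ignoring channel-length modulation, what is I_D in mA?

I_D = 10.3 mA

V_SG = V_DD − V_G = 12.4 − 9.45 = 2.95 V, so V_ov = 2.95 − 1.2 = 1.75 V.
Assume saturation: I_D = ½ k_p V_ov² = 0.5 × 6.74 × 1.75² = 10.3 mA, giving V_SD = V_DD − I_D R_D = 12.4 − 10.3 × 0.153 = 10.8 V.
V_SD = 10.8 V ≥ V_ov = 1.75 V, confirming saturation.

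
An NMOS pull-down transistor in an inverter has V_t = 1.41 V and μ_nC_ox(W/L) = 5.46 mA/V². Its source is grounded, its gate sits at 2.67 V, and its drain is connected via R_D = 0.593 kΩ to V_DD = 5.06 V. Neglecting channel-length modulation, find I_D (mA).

I_D = 4.33 mA

V_GS = V_G = 2.67 V, so V_ov = 2.67 − 1.41 = 1.26 V.
Assume saturation: I_D = ½ k_n V_ov² = 0.5 × 5.46 × 1.26² = 4.33 mA, giving V_DS = V_DD − I_D R_D = 5.06 − 4.33 × 0.593 = 2.49 V.
V_DS = 2.49 V ≥ V_ov = 1.26 V, confirming saturation.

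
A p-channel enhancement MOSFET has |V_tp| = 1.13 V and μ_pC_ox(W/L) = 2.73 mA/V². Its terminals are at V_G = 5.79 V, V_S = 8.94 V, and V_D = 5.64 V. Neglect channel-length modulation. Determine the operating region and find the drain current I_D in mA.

Saturation; I_D = 5.57 mA

V_SG = V_S − V_G = 8.94 − 5.79 = 3.15 V; V_SD = V_S − V_D = 8.94 − 5.64 = 3.3 V.
V_ov = V_SG − |V_tp| = 3.15 − 1.13 = 2.02 V.
Since V_SD = 3.3 V ≥ V_ov = 2.02 V, the device is in saturation.
I_D = ½ k_p V_ov² = 0.5 × 2.73 × 2.02² = 5.57 mA.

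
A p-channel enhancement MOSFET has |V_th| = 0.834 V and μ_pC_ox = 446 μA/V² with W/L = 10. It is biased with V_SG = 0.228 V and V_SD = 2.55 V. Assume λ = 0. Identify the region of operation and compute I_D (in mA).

Cutoff; I_D = 0 mA

V_SG = 0.228 V < |V_th| = 0.834 V, so the transistor is in cutoff.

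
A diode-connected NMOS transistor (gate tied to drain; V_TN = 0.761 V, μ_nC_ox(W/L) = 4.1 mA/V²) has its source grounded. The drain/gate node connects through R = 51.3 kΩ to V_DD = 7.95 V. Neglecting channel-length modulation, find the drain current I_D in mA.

With gate tied to drain, V_GS = V_DS ≥ V_GS − V_TN, so the device is in saturation.
KCL at the drain: ½ k_n (V_GS − V_TN)² = (V_DD − V_GS)/R.
Let x = V_GS − 0.761. Then 105 x² + x − 7.189 = 0, giving x = 0.257 V (positive root), so V_GS = 1.02 V.
I_D = (V_DD − V_GS)/R = (7.95 − 1.02) / 51.3 = 0.135 mA.

I_D = 0.135 mA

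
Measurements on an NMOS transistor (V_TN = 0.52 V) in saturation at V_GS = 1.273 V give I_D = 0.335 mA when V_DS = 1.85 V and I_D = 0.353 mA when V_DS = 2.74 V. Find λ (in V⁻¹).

λ = 0.0680 V⁻¹

With V_GS fixed, I_D ∝ (1 + λ V_DS) in saturation, so I_D2/I_D1 = (1 + λ V_DS2)/(1 + λ V_DS1).
0.353/0.335 = 1.054 = (1 + 2.74 λ)/(1 + 1.85 λ).
Solving: λ (I_D1 V_DS2 − I_D2 V_DS1) = I_D2 − I_D1, so λ = (0.353 − 0.335) / (0.335 × 2.74 − 0.353 × 1.85) = 0.018 / 0.265 = 0.068 V⁻¹.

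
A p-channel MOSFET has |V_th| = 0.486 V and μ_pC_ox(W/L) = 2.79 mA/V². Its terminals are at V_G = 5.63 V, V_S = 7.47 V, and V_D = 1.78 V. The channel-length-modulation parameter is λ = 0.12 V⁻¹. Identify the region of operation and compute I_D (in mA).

Saturation; I_D = 4.30 mA

V_SG = V_S − V_G = 7.47 − 5.63 = 1.84 V; V_SD = V_S − V_D = 7.47 − 1.78 = 5.69 V.
V_ov = V_SG − |V_th| = 1.84 − 0.486 = 1.35 V.
Since V_SD = 5.69 V ≥ V_ov = 1.35 V, the device is in saturation.
I_D = ½ k_p V_ov² (1 + λ V_SD) = 0.5 × 2.79 × 1.35² × (1 + 0.12 × 5.69) = 4.3 mA.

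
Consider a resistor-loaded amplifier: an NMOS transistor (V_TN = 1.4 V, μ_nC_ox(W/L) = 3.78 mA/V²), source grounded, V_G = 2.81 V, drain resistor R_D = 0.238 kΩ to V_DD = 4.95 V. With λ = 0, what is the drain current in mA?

V_GS = V_G = 2.81 V, so V_ov = 2.81 − 1.4 = 1.41 V.
Assume saturation: I_D = ½ k_n V_ov² = 0.5 × 3.78 × 1.41² = 3.76 mA, giving V_DS = V_DD − I_D R_D = 4.95 − 3.76 × 0.238 = 4.06 V.
V_DS = 4.06 V ≥ V_ov = 1.41 V, confirming saturation.

I_D = 3.76 mA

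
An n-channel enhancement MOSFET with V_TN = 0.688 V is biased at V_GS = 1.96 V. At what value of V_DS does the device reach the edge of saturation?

V_DS,sat = 1.27 V

The boundary between triode and saturation is V_DS = V_GS − V_TN = V_ov.
V_ov = 1.96 − 0.688 = 1.27 V.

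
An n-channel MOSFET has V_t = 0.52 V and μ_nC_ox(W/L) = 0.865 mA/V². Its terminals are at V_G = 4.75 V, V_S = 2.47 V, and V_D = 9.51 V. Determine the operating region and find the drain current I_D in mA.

Saturation; I_D = 1.34 mA

V_GS = V_G − V_S = 4.75 − 2.47 = 2.28 V; V_DS = V_D − V_S = 9.51 − 2.47 = 7.04 V.
V_ov = V_GS − V_t = 2.28 − 0.52 = 1.76 V.
Since V_DS = 7.04 V ≥ V_ov = 1.76 V, the device is in saturation.
I_D = ½ k_n V_ov² = 0.5 × 0.865 × 1.76² = 1.34 mA.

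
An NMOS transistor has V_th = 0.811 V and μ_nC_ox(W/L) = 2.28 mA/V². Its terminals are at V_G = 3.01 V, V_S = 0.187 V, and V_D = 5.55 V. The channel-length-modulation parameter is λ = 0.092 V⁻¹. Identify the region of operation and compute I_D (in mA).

Saturation; I_D = 6.89 mA

V_GS = V_G − V_S = 3.01 − 0.187 = 2.82 V; V_DS = V_D − V_S = 5.55 − 0.187 = 5.36 V.
V_ov = V_GS − V_th = 2.82 − 0.811 = 2.01 V.
Since V_DS = 5.36 V ≥ V_ov = 2.01 V, the device is in saturation.
I_D = ½ k_n V_ov² (1 + λ V_DS) = 0.5 × 2.28 × 2.01² × (1 + 0.092 × 5.36) = 6.89 mA.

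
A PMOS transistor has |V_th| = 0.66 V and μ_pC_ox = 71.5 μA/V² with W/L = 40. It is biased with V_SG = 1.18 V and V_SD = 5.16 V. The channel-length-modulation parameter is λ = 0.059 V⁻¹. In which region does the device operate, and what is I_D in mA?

k_p = μ_pC_ox · (W/L) = 2.86 mA/V².
V_ov = V_SG − |V_th| = 1.18 − 0.66 = 0.52 V.
Since V_SD = 5.16 V ≥ V_ov = 0.52 V, the device is in saturation.
I_D = ½ k_p V_ov² (1 + λ V_SD) = 0.5 × 2.86 × 0.52² × (1 + 0.059 × 5.16) = 0.504 mA.

Saturation; I_D = 0.504 mA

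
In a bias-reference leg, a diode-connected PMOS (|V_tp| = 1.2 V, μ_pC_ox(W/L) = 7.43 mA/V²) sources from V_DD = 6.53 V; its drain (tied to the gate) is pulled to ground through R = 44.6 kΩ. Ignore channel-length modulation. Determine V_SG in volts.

With gate tied to drain, V_SG = V_SD ≥ V_SG − |V_tp|, so the device is in saturation.
KCL at the drain: ½ k_p (V_SG − |V_tp|)² = (V_DD − V_SG)/R.
Let x = V_SG − 1.2. Then 166 x² + x − 5.33 = 0, giving x = 0.176 V (positive root), so V_SG = 1.38 V.
I_D = (V_DD − V_SG)/R = (6.53 − 1.38) / 44.6 = 0.116 mA.

V_SG = 1.38 V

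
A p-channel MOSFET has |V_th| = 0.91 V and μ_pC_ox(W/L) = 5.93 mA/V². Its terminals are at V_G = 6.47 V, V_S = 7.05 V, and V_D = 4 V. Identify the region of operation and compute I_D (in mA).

Cutoff; I_D = 0 mA

V_SG = V_S − V_G = 7.05 − 6.47 = 0.58 V; V_SD = V_S − V_D = 7.05 − 4 = 3.05 V.
V_SG = 0.58 V < |V_th| = 0.91 V, so the transistor is in cutoff.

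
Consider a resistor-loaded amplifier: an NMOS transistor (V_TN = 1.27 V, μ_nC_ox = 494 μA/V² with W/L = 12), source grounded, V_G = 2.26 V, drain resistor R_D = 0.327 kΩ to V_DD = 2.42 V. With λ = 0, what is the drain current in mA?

I_D = 2.91 mA

V_GS = V_G = 2.26 V, so V_ov = 2.26 − 1.27 = 0.99 V.
k_n = μ_nC_ox · (W/L) = 5.928 mA/V².
Assume saturation: I_D = ½ k_n V_ov² = 0.5 × 5.928 × 0.99² = 2.91 mA, giving V_DS = V_DD − I_D R_D = 2.42 − 2.91 × 0.327 = 1.47 V.
V_DS = 1.47 V ≥ V_ov = 0.99 V, confirming saturation.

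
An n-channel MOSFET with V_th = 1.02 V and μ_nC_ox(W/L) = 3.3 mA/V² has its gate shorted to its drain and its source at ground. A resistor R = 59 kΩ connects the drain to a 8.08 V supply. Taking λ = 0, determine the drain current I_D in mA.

With gate tied to drain, V_GS = V_DS ≥ V_GS − V_th, so the device is in saturation.
KCL at the drain: ½ k_n (V_GS − V_th)² = (V_DD − V_GS)/R.
Let x = V_GS − 1.02. Then 97.3 x² + x − 7.06 = 0, giving x = 0.264 V (positive root), so V_GS = 1.28 V.
I_D = (V_DD − V_GS)/R = (8.08 − 1.28) / 59 = 0.115 mA.

I_D = 0.115 mA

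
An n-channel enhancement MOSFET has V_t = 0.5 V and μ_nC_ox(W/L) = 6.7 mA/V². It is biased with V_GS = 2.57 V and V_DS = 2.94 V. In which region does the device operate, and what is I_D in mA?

V_ov = V_GS − V_t = 2.57 − 0.5 = 2.07 V.
Since V_DS = 2.94 V ≥ V_ov = 2.07 V, the device is in saturation.
I_D = ½ k_n V_ov² = 0.5 × 6.7 × 2.07² = 14.4 mA.

Saturation; I_D = 14.4 mA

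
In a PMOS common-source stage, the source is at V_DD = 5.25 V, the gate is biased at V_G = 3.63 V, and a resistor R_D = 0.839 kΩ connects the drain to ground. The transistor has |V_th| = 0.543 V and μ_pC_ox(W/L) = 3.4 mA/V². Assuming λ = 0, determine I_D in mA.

I_D = 1.97 mA

V_SG = V_DD − V_G = 5.25 − 3.63 = 1.62 V, so V_ov = 1.62 − 0.543 = 1.08 V.
Assume saturation: I_D = ½ k_p V_ov² = 0.5 × 3.4 × 1.08² = 1.97 mA, giving V_SD = V_DD − I_D R_D = 5.25 − 1.97 × 0.839 = 3.6 V.
V_SD = 3.6 V ≥ V_ov = 1.08 V, confirming saturation.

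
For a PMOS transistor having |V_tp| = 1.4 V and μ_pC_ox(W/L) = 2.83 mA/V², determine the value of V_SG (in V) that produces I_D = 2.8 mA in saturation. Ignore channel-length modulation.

In saturation I_D = ½ k_p (V_SG − |V_tp|)², so V_SG − |V_tp| = √(2 I_D / k_p) = √(2 × 2.8 / 2.83) = 1.41 V.
V_SG = 1.4 + 1.41 = 2.81 V.

V_SG = 2.81 V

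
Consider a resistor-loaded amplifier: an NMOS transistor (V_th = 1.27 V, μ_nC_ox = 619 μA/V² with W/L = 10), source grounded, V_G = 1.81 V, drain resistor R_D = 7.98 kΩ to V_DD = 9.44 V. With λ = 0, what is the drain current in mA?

I_D = 0.903 mA

V_GS = V_G = 1.81 V, so V_ov = 1.81 − 1.27 = 0.54 V.
k_n = μ_nC_ox · (W/L) = 6.19 mA/V².
Assume saturation: I_D = ½ k_n V_ov² = 0.5 × 6.19 × 0.54² = 0.903 mA, giving V_DS = V_DD − I_D R_D = 9.44 − 0.903 × 7.98 = 2.24 V.
V_DS = 2.24 V ≥ V_ov = 0.54 V, confirming saturation.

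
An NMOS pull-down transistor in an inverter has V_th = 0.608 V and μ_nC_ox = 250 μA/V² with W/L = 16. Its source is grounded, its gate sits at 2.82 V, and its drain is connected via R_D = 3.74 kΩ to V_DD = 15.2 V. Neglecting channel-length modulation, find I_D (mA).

I_D = 3.93 mA

V_GS = V_G = 2.82 V, so V_ov = 2.82 − 0.608 = 2.21 V.
k_n = μ_nC_ox · (W/L) = 4 mA/V².
Assume saturation: I_D = ½ k_n V_ov² = 0.5 × 4 × 2.21² = 9.79 mA, giving V_DS = V_DD − I_D R_D = 15.2 − 9.79 × 3.74 = -21.4 V.
But -21.4 V < V_ov = 2.21 V, so the device is actually in triode.
In triode I_D = k_n[V_ov V_DS − ½ V_DS²] and I_D = (V_DD − V_DS)/R_D. Equating: 7.48 V_DS² − 34.09 V_DS + 15.2 = 0, giving V_DS = 0.501 V (the root below V_ov).
I_D = (15.2 − 0.501) / 3.74 = 3.93 mA.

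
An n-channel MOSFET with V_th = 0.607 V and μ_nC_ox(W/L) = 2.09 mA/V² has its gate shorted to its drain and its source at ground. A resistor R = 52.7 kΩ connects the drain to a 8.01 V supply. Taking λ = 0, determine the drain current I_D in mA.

With gate tied to drain, V_GS = V_DS ≥ V_GS − V_th, so the device is in saturation.
KCL at the drain: ½ k_n (V_GS − V_th)² = (V_DD − V_GS)/R.
Let x = V_GS − 0.607. Then 55.1 x² + x − 7.403 = 0, giving x = 0.358 V (positive root), so V_GS = 0.965 V.
I_D = (V_DD − V_GS)/R = (8.01 − 0.965) / 52.7 = 0.134 mA.

I_D = 0.134 mA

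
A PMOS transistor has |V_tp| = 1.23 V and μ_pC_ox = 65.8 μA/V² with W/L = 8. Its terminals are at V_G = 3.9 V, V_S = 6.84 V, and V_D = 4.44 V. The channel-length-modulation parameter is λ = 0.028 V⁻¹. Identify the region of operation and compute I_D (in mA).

Saturation; I_D = 0.821 mA

V_SG = V_S − V_G = 6.84 − 3.9 = 2.94 V; V_SD = V_S − V_D = 6.84 − 4.44 = 2.4 V.
k_p = μ_pC_ox · (W/L) = 0.5264 mA/V².
V_ov = V_SG − |V_tp| = 2.94 − 1.23 = 1.71 V.
Since V_SD = 2.4 V ≥ V_ov = 1.71 V, the device is in saturation.
I_D = ½ k_p V_ov² (1 + λ V_SD) = 0.5 × 0.5264 × 1.71² × (1 + 0.028 × 2.4) = 0.821 mA.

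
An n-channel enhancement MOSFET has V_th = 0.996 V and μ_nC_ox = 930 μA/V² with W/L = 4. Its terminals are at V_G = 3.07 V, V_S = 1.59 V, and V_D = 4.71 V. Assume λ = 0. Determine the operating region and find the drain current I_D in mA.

V_GS = V_G − V_S = 3.07 − 1.59 = 1.48 V; V_DS = V_D − V_S = 4.71 − 1.59 = 3.12 V.
k_n = μ_nC_ox · (W/L) = 3.72 mA/V².
V_ov = V_GS − V_th = 1.48 − 0.996 = 0.484 V.
Since V_DS = 3.12 V ≥ V_ov = 0.484 V, the device is in saturation.
I_D = ½ k_n V_ov² = 0.5 × 3.72 × 0.484² = 0.436 mA.

Saturation; I_D = 0.436 mA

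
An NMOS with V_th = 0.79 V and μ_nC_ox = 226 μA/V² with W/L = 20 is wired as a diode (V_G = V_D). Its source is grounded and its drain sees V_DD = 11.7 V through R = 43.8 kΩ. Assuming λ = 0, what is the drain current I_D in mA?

I_D = 0.242 mA

With gate tied to drain, V_GS = V_DS ≥ V_GS − V_th, so the device is in saturation.
k_n = μ_nC_ox · (W/L) = 4.52 mA/V².
KCL at the drain: ½ k_n (V_GS − V_th)² = (V_DD − V_GS)/R.
Let x = V_GS − 0.79. Then 99 x² + x − 10.91 = 0, giving x = 0.327 V (positive root), so V_GS = 1.12 V.
I_D = (V_DD − V_GS)/R = (11.7 − 1.12) / 43.8 = 0.242 mA.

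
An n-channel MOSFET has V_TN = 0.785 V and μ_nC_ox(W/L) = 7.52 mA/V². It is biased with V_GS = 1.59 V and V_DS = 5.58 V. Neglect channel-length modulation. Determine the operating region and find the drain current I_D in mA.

V_ov = V_GS − V_TN = 1.59 − 0.785 = 0.805 V.
Since V_DS = 5.58 V ≥ V_ov = 0.805 V, the device is in saturation.
I_D = ½ k_n V_ov² = 0.5 × 7.52 × 0.805² = 2.44 mA.

Saturation; I_D = 2.44 mA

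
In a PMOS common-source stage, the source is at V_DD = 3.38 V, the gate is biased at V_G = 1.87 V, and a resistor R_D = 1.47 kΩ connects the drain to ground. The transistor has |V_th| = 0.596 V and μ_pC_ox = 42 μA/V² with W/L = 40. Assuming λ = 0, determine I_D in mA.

V_SG = V_DD − V_G = 3.38 − 1.87 = 1.51 V, so V_ov = 1.51 − 0.596 = 0.914 V.
k_p = μ_pC_ox · (W/L) = 1.68 mA/V².
Assume saturation: I_D = ½ k_p V_ov² = 0.5 × 1.68 × 0.914² = 0.702 mA, giving V_SD = V_DD − I_D R_D = 3.38 − 0.702 × 1.47 = 2.35 V.
V_SD = 2.35 V ≥ V_ov = 0.914 V, confirming saturation.

I_D = 0.702 mA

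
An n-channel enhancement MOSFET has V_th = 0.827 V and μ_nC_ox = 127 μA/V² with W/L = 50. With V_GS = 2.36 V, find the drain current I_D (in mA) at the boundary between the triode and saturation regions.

I_D = 7.46 mA

At the boundary V_DS = V_ov = V_GS − V_th = 2.36 − 0.827 = 1.53 V.
k_n = μ_nC_ox · (W/L) = 6.35 mA/V².
I_D = ½ k_n V_ov² = 0.5 × 6.35 × 1.53² = 7.46 mA.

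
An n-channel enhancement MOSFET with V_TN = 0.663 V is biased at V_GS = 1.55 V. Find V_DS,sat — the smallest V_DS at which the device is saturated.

The boundary between triode and saturation is V_DS = V_GS − V_TN = V_ov.
V_ov = 1.55 − 0.663 = 0.887 V.

V_DS,sat = 0.887 V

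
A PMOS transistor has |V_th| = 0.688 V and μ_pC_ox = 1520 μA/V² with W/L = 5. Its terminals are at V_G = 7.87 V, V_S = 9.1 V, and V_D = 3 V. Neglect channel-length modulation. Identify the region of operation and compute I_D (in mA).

V_SG = V_S − V_G = 9.1 − 7.87 = 1.23 V; V_SD = V_S − V_D = 9.1 − 3 = 6.1 V.
k_p = μ_pC_ox · (W/L) = 7.6 mA/V².
V_ov = V_SG − |V_th| = 1.23 − 0.688 = 0.542 V.
Since V_SD = 6.1 V ≥ V_ov = 0.542 V, the device is in saturation.
I_D = ½ k_p V_ov² = 0.5 × 7.6 × 0.542² = 1.12 mA.

Saturation; I_D = 1.12 mA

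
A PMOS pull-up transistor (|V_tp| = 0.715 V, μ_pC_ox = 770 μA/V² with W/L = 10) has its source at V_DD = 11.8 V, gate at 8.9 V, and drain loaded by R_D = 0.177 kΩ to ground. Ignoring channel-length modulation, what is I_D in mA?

V_SG = V_DD − V_G = 11.8 − 8.9 = 2.9 V, so V_ov = 2.9 − 0.715 = 2.19 V.
k_p = μ_pC_ox · (W/L) = 7.7 mA/V².
Assume saturation: I_D = ½ k_p V_ov² = 0.5 × 7.7 × 2.19² = 18.4 mA, giving V_SD = V_DD − I_D R_D = 11.8 − 18.4 × 0.177 = 8.55 V.
V_SD = 8.55 V ≥ V_ov = 2.19 V, confirming saturation.

I_D = 18.4 mA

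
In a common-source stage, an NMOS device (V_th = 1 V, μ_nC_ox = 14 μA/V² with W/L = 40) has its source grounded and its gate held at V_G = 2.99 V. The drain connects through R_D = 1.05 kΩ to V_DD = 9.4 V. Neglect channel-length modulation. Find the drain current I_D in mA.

I_D = 1.11 mA

V_GS = V_G = 2.99 V, so V_ov = 2.99 − 1 = 1.99 V.
k_n = μ_nC_ox · (W/L) = 0.56 mA/V².
Assume saturation: I_D = ½ k_n V_ov² = 0.5 × 0.56 × 1.99² = 1.11 mA, giving V_DS = V_DD − I_D R_D = 9.4 − 1.11 × 1.05 = 8.24 V.
V_DS = 8.24 V ≥ V_ov = 1.99 V, confirming saturation.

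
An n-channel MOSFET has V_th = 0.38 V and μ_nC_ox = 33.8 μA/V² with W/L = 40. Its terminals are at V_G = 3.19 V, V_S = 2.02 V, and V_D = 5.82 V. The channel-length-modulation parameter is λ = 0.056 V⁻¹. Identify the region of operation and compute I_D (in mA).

Saturation; I_D = 0.512 mA

V_GS = V_G − V_S = 3.19 − 2.02 = 1.17 V; V_DS = V_D − V_S = 5.82 − 2.02 = 3.8 V.
k_n = μ_nC_ox · (W/L) = 1.352 mA/V².
V_ov = V_GS − V_th = 1.17 − 0.38 = 0.79 V.
Since V_DS = 3.8 V ≥ V_ov = 0.79 V, the device is in saturation.
I_D = ½ k_n V_ov² (1 + λ V_DS) = 0.5 × 1.352 × 0.79² × (1 + 0.056 × 3.8) = 0.512 mA.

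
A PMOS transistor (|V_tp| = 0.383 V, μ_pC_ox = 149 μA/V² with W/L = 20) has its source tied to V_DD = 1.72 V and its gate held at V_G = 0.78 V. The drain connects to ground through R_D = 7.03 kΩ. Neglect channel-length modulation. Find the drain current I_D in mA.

V_SG = V_DD − V_G = 1.72 − 0.78 = 0.94 V, so V_ov = 0.94 − 0.383 = 0.557 V.
k_p = μ_pC_ox · (W/L) = 2.98 mA/V².
Assume saturation: I_D = ½ k_p V_ov² = 0.5 × 2.98 × 0.557² = 0.462 mA, giving V_SD = V_DD − I_D R_D = 1.72 − 0.462 × 7.03 = -1.53 V.
But -1.53 V < V_ov = 0.557 V, so the device is actually in triode.
In triode I_D = k_p[V_ov V_SD − ½ V_SD²] and I_D = (V_DD − V_SD)/R_D. Equating: 10.5 V_SD² − 12.67 V_SD + 1.72 = 0, giving V_SD = 0.156 V (the root below V_ov).
I_D = (1.72 − 0.156) / 7.03 = 0.222 mA.

I_D = 0.222 mA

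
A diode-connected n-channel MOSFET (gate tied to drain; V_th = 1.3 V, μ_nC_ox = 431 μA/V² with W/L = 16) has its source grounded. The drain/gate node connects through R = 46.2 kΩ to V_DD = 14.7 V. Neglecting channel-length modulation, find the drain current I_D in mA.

With gate tied to drain, V_GS = V_DS ≥ V_GS − V_th, so the device is in saturation.
k_n = μ_nC_ox · (W/L) = 6.896 mA/V².
KCL at the drain: ½ k_n (V_GS − V_th)² = (V_DD − V_GS)/R.
Let x = V_GS − 1.3. Then 159 x² + x − 13.4 = 0, giving x = 0.287 V (positive root), so V_GS = 1.59 V.
I_D = (V_DD − V_GS)/R = (14.7 − 1.59) / 46.2 = 0.284 mA.

I_D = 0.284 mA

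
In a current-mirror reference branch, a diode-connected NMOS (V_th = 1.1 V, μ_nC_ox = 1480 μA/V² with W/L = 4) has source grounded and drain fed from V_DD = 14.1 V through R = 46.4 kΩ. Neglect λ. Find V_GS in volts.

With gate tied to drain, V_GS = V_DS ≥ V_GS − V_th, so the device is in saturation.
k_n = μ_nC_ox · (W/L) = 5.92 mA/V².
KCL at the drain: ½ k_n (V_GS − V_th)² = (V_DD − V_GS)/R.
Let x = V_GS − 1.1. Then 137 x² + x − 13 = 0, giving x = 0.304 V (positive root), so V_GS = 1.4 V.
I_D = (V_DD − V_GS)/R = (14.1 − 1.4) / 46.4 = 0.274 mA.

V_GS = 1.40 V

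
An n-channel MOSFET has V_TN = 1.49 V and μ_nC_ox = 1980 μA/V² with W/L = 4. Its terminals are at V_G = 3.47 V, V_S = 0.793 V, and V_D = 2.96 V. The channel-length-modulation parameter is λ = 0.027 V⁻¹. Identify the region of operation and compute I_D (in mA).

V_GS = V_G − V_S = 3.47 − 0.793 = 2.68 V; V_DS = V_D − V_S = 2.96 − 0.793 = 2.17 V.
k_n = μ_nC_ox · (W/L) = 7.92 mA/V².
V_ov = V_GS − V_TN = 2.68 − 1.49 = 1.19 V.
Since V_DS = 2.17 V ≥ V_ov = 1.19 V, the device is in saturation.
I_D = ½ k_n V_ov² (1 + λ V_DS) = 0.5 × 7.92 × 1.19² × (1 + 0.027 × 2.17) = 5.91 mA.

Saturation; I_D = 5.91 mA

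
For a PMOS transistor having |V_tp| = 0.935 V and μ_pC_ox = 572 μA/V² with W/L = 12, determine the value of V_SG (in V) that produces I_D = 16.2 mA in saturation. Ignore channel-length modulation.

k_p = μ_pC_ox · (W/L) = 6.864 mA/V².
In saturation I_D = ½ k_p (V_SG − |V_tp|)², so V_SG − |V_tp| = √(2 I_D / k_p) = √(2 × 16.2 / 6.864) = 2.17 V.
V_SG = 0.935 + 2.17 = 3.11 V.

V_SG = 3.11 V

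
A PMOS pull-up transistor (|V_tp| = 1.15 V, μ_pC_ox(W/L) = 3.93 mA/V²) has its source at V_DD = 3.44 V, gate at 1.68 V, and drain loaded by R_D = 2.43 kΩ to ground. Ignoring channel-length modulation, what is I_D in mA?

V_SG = V_DD − V_G = 3.44 − 1.68 = 1.76 V, so V_ov = 1.76 − 1.15 = 0.61 V.
Assume saturation: I_D = ½ k_p V_ov² = 0.5 × 3.93 × 0.61² = 0.731 mA, giving V_SD = V_DD − I_D R_D = 3.44 − 0.731 × 2.43 = 1.66 V.
V_SD = 1.66 V ≥ V_ov = 0.61 V, confirming saturation.

I_D = 0.731 mA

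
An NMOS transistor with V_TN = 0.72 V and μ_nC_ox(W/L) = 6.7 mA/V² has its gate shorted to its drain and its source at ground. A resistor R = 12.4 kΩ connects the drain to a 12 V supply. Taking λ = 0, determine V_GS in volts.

With gate tied to drain, V_GS = V_DS ≥ V_GS − V_TN, so the device is in saturation.
KCL at the drain: ½ k_n (V_GS − V_TN)² = (V_DD − V_GS)/R.
Let x = V_GS − 0.72. Then 41.5 x² + x − 11.28 = 0, giving x = 0.509 V (positive root), so V_GS = 1.23 V.
I_D = (V_DD − V_GS)/R = (12 − 1.23) / 12.4 = 0.869 mA.

V_GS = 1.23 V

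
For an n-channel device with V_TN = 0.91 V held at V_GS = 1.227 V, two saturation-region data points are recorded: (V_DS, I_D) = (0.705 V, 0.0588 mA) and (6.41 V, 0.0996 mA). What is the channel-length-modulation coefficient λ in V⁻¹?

λ = 0.133 V⁻¹

With V_GS fixed, I_D ∝ (1 + λ V_DS) in saturation, so I_D2/I_D1 = (1 + λ V_DS2)/(1 + λ V_DS1).
0.0996/0.0588 = 1.694 = (1 + 6.41 λ)/(1 + 0.705 λ).
Solving: λ (I_D1 V_DS2 − I_D2 V_DS1) = I_D2 − I_D1, so λ = (0.0996 − 0.0588) / (0.0588 × 6.41 − 0.0996 × 0.705) = 0.0408 / 0.307 = 0.133 V⁻¹.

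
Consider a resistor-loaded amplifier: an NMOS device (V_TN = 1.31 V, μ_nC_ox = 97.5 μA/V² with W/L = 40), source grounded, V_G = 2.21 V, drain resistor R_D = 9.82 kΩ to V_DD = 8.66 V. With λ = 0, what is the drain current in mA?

I_D = 0.852 mA

V_GS = V_G = 2.21 V, so V_ov = 2.21 − 1.31 = 0.9 V.
k_n = μ_nC_ox · (W/L) = 3.9 mA/V².
Assume saturation: I_D = ½ k_n V_ov² = 0.5 × 3.9 × 0.9² = 1.58 mA, giving V_DS = V_DD − I_D R_D = 8.66 − 1.58 × 9.82 = -6.85 V.
But -6.85 V < V_ov = 0.9 V, so the device is actually in triode.
In triode I_D = k_n[V_ov V_DS − ½ V_DS²] and I_D = (V_DD − V_DS)/R_D. Equating: 19.1 V_DS² − 35.47 V_DS + 8.66 = 0, giving V_DS = 0.289 V (the root below V_ov).
I_D = (8.66 − 0.289) / 9.82 = 0.852 mA.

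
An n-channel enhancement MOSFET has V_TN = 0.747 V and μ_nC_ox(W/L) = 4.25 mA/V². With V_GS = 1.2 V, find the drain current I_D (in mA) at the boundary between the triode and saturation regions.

I_D = 0.436 mA

At the boundary V_DS = V_ov = V_GS − V_TN = 1.2 − 0.747 = 0.453 V.
I_D = ½ k_n V_ov² = 0.5 × 4.25 × 0.453² = 0.436 mA.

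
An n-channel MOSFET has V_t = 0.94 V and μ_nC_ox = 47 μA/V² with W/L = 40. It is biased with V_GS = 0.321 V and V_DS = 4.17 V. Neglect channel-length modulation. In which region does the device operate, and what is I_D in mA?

Cutoff; I_D = 0 mA

V_GS = 0.321 V < V_t = 0.94 V, so the transistor is in cutoff.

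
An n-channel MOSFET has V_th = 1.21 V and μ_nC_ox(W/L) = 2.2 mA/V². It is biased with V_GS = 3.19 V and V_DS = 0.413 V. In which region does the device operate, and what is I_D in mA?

V_ov = V_GS − V_th = 3.19 − 1.21 = 1.98 V.
Since V_DS = 0.413 V < V_ov = 1.98 V, the device is in the triode region.
I_D = k_n [V_ov · V_DS − ½ V_DS²] = 2.2 × [1.98 × 0.413 − 0.5 × 0.413²] = 1.61 mA.

Triode; I_D = 1.61 mA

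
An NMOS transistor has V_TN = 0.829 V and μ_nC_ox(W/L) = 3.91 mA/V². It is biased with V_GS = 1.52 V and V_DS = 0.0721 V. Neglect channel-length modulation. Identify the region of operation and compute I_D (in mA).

Triode; I_D = 0.185 mA

V_ov = V_GS − V_TN = 1.52 − 0.829 = 0.691 V.
Since V_DS = 0.0721 V < V_ov = 0.691 V, the device is in the triode region.
I_D = k_n [V_ov · V_DS − ½ V_DS²] = 3.91 × [0.691 × 0.0721 − 0.5 × 0.0721²] = 0.185 mA.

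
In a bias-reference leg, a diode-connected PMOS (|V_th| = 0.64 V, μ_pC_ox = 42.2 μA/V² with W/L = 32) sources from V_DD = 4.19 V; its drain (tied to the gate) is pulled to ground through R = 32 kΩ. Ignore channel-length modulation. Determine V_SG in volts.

V_SG = 1.02 V

With gate tied to drain, V_SG = V_SD ≥ V_SG − |V_th|, so the device is in saturation.
k_p = μ_pC_ox · (W/L) = 1.35 mA/V².
KCL at the drain: ½ k_p (V_SG − |V_th|)² = (V_DD − V_SG)/R.
Let x = V_SG − 0.64. Then 21.6 x² + x − 3.55 = 0, giving x = 0.383 V (positive root), so V_SG = 1.02 V.
I_D = (V_DD − V_SG)/R = (4.19 − 1.02) / 32 = 0.099 mA.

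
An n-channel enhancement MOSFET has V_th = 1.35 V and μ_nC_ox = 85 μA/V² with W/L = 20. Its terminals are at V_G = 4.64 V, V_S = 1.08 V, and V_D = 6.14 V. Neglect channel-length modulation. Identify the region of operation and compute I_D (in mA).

V_GS = V_G − V_S = 4.64 − 1.08 = 3.56 V; V_DS = V_D − V_S = 6.14 − 1.08 = 5.06 V.
k_n = μ_nC_ox · (W/L) = 1.7 mA/V².
V_ov = V_GS − V_th = 3.56 − 1.35 = 2.21 V.
Since V_DS = 5.06 V ≥ V_ov = 2.21 V, the device is in saturation.
I_D = ½ k_n V_ov² = 0.5 × 1.7 × 2.21² = 4.15 mA.

Saturation; I_D = 4.15 mA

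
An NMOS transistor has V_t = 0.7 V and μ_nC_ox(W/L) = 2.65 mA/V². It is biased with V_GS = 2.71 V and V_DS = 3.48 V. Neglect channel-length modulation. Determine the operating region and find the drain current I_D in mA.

V_ov = V_GS − V_t = 2.71 − 0.7 = 2.01 V.
Since V_DS = 3.48 V ≥ V_ov = 2.01 V, the device is in saturation.
I_D = ½ k_n V_ov² = 0.5 × 2.65 × 2.01² = 5.35 mA.

Saturation; I_D = 5.35 mA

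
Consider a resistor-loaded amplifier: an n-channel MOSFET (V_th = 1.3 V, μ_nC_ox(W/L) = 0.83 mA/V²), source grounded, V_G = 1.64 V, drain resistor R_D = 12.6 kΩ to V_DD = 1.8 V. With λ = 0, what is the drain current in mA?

V_GS = V_G = 1.64 V, so V_ov = 1.64 − 1.3 = 0.34 V.
Assume saturation: I_D = ½ k_n V_ov² = 0.5 × 0.83 × 0.34² = 0.048 mA, giving V_DS = V_DD − I_D R_D = 1.8 − 0.048 × 12.6 = 1.2 V.
V_DS = 1.2 V ≥ V_ov = 0.34 V, confirming saturation.

I_D = 0.0480 mA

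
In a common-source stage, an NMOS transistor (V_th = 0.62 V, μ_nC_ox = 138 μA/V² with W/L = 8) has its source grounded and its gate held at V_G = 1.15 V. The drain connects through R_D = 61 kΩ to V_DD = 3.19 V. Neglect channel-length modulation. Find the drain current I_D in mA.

I_D = 0.0507 mA

V_GS = V_G = 1.15 V, so V_ov = 1.15 − 0.62 = 0.53 V.
k_n = μ_nC_ox · (W/L) = 1.104 mA/V².
Assume saturation: I_D = ½ k_n V_ov² = 0.5 × 1.104 × 0.53² = 0.155 mA, giving V_DS = V_DD − I_D R_D = 3.19 − 0.155 × 61 = -6.27 V.
But -6.27 V < V_ov = 0.53 V, so the device is actually in triode.
In triode I_D = k_n[V_ov V_DS − ½ V_DS²] and I_D = (V_DD − V_DS)/R_D. Equating: 33.7 V_DS² − 36.69 V_DS + 3.19 = 0, giving V_DS = 0.0953 V (the root below V_ov).
I_D = (3.19 − 0.0953) / 61 = 0.0507 mA.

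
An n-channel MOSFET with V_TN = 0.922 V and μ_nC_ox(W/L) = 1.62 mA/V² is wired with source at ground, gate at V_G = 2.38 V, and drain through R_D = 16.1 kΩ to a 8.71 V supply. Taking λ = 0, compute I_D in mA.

I_D = 0.526 mA

V_GS = V_G = 2.38 V, so V_ov = 2.38 − 0.922 = 1.46 V.
Assume saturation: I_D = ½ k_n V_ov² = 0.5 × 1.62 × 1.46² = 1.72 mA, giving V_DS = V_DD − I_D R_D = 8.71 − 1.72 × 16.1 = -19 V.
But -19 V < V_ov = 1.46 V, so the device is actually in triode.
In triode I_D = k_n[V_ov V_DS − ½ V_DS²] and I_D = (V_DD − V_DS)/R_D. Equating: 13 V_DS² − 39.03 V_DS + 8.71 = 0, giving V_DS = 0.243 V (the root below V_ov).
I_D = (8.71 − 0.243) / 16.1 = 0.526 mA.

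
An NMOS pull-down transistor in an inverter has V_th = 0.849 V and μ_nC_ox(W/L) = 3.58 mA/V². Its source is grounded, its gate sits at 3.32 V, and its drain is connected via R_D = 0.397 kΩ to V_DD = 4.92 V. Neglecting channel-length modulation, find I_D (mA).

V_GS = V_G = 3.32 V, so V_ov = 3.32 − 0.849 = 2.47 V.
Assume saturation: I_D = ½ k_n V_ov² = 0.5 × 3.58 × 2.47² = 10.9 mA, giving V_DS = V_DD − I_D R_D = 4.92 − 10.9 × 0.397 = 0.581 V.
But 0.581 V < V_ov = 2.47 V, so the device is actually in triode.
In triode I_D = k_n[V_ov V_DS − ½ V_DS²] and I_D = (V_DD − V_DS)/R_D. Equating: 0.711 V_DS² − 4.512 V_DS + 4.92 = 0, giving V_DS = 1.4 V (the root below V_ov).
I_D = (4.92 − 1.4) / 0.397 = 8.87 mA.

I_D = 8.87 mA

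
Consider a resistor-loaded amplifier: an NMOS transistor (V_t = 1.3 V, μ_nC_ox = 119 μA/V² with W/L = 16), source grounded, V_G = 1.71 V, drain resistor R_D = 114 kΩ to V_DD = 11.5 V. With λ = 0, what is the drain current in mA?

V_GS = V_G = 1.71 V, so V_ov = 1.71 − 1.3 = 0.41 V.
k_n = μ_nC_ox · (W/L) = 1.904 mA/V².
Assume saturation: I_D = ½ k_n V_ov² = 0.5 × 1.904 × 0.41² = 0.16 mA, giving V_DS = V_DD − I_D R_D = 11.5 − 0.16 × 114 = -6.74 V.
But -6.74 V < V_ov = 0.41 V, so the device is actually in triode.
In triode I_D = k_n[V_ov V_DS − ½ V_DS²] and I_D = (V_DD − V_DS)/R_D. Equating: 109 V_DS² − 89.99 V_DS + 11.5 = 0, giving V_DS = 0.158 V (the root below V_ov).
I_D = (11.5 − 0.158) / 114 = 0.0995 mA.

I_D = 0.0995 mA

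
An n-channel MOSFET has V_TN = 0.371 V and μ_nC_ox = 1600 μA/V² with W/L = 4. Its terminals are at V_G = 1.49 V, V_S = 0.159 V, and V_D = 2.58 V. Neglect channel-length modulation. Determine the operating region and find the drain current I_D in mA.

V_GS = V_G − V_S = 1.49 − 0.159 = 1.33 V; V_DS = V_D − V_S = 2.58 − 0.159 = 2.42 V.
k_n = μ_nC_ox · (W/L) = 6.4 mA/V².
V_ov = V_GS − V_TN = 1.33 − 0.371 = 0.96 V.
Since V_DS = 2.42 V ≥ V_ov = 0.96 V, the device is in saturation.
I_D = ½ k_n V_ov² = 0.5 × 6.4 × 0.96² = 2.95 mA.

Saturation; I_D = 2.95 mA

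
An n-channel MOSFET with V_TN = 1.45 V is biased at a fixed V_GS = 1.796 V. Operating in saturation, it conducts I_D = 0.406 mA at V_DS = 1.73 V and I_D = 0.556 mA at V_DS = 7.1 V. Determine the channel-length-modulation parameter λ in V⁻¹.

λ = 0.0781 V⁻¹

With V_GS fixed, I_D ∝ (1 + λ V_DS) in saturation, so I_D2/I_D1 = (1 + λ V_DS2)/(1 + λ V_DS1).
0.556/0.406 = 1.369 = (1 + 7.1 λ)/(1 + 1.73 λ).
Solving: λ (I_D1 V_DS2 − I_D2 V_DS1) = I_D2 − I_D1, so λ = (0.556 − 0.406) / (0.406 × 7.1 − 0.556 × 1.73) = 0.15 / 1.92 = 0.0781 V⁻¹.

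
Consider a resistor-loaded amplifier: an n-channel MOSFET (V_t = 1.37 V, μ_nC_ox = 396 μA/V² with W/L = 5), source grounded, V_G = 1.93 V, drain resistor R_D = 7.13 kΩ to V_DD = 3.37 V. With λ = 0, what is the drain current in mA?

I_D = 0.310 mA

V_GS = V_G = 1.93 V, so V_ov = 1.93 − 1.37 = 0.56 V.
k_n = μ_nC_ox · (W/L) = 1.98 mA/V².
Assume saturation: I_D = ½ k_n V_ov² = 0.5 × 1.98 × 0.56² = 0.31 mA, giving V_DS = V_DD − I_D R_D = 3.37 − 0.31 × 7.13 = 1.16 V.
V_DS = 1.16 V ≥ V_ov = 0.56 V, confirming saturation.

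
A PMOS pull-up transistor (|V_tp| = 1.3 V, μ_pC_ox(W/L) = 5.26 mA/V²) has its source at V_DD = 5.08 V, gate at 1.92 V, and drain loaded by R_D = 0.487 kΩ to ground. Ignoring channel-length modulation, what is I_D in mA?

V_SG = V_DD − V_G = 5.08 − 1.92 = 3.16 V, so V_ov = 3.16 − 1.3 = 1.86 V.
Assume saturation: I_D = ½ k_p V_ov² = 0.5 × 5.26 × 1.86² = 9.1 mA, giving V_SD = V_DD − I_D R_D = 5.08 − 9.1 × 0.487 = 0.649 V.
But 0.649 V < V_ov = 1.86 V, so the device is actually in triode.
In triode I_D = k_p[V_ov V_SD − ½ V_SD²] and I_D = (V_DD − V_SD)/R_D. Equating: 1.28 V_SD² − 5.765 V_SD + 5.08 = 0, giving V_SD = 1.2 V (the root below V_ov).
I_D = (5.08 − 1.2) / 0.487 = 7.96 mA.

I_D = 7.96 mA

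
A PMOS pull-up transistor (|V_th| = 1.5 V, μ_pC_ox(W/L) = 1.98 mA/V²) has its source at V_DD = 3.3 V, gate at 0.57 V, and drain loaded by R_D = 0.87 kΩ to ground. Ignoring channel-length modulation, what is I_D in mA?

V_SG = V_DD − V_G = 3.3 − 0.57 = 2.73 V, so V_ov = 2.73 − 1.5 = 1.23 V.
Assume saturation: I_D = ½ k_p V_ov² = 0.5 × 1.98 × 1.23² = 1.5 mA, giving V_SD = V_DD − I_D R_D = 3.3 − 1.5 × 0.87 = 2 V.
V_SD = 2 V ≥ V_ov = 1.23 V, confirming saturation.

I_D = 1.50 mA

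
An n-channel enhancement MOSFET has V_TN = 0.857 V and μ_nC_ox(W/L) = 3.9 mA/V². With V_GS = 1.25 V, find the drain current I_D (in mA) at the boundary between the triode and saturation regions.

I_D = 0.301 mA

At the boundary V_DS = V_ov = V_GS − V_TN = 1.25 − 0.857 = 0.393 V.
I_D = ½ k_n V_ov² = 0.5 × 3.9 × 0.393² = 0.301 mA.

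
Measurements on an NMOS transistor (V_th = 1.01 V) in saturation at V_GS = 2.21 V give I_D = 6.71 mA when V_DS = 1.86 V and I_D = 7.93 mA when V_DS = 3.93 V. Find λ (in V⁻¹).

λ = 0.105 V⁻¹

With V_GS fixed, I_D ∝ (1 + λ V_DS) in saturation, so I_D2/I_D1 = (1 + λ V_DS2)/(1 + λ V_DS1).
7.93/6.71 = 1.182 = (1 + 3.93 λ)/(1 + 1.86 λ).
Solving: λ (I_D1 V_DS2 − I_D2 V_DS1) = I_D2 − I_D1, so λ = (7.93 − 6.71) / (6.71 × 3.93 − 7.93 × 1.86) = 1.22 / 11.6 = 0.105 V⁻¹.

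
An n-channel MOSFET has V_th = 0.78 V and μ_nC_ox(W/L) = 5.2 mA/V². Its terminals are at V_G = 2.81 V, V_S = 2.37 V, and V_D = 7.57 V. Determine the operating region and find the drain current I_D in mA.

Cutoff; I_D = 0 mA

V_GS = V_G − V_S = 2.81 − 2.37 = 0.44 V; V_DS = V_D − V_S = 7.57 − 2.37 = 5.2 V.
V_GS = 0.44 V < V_th = 0.78 V, so the transistor is in cutoff.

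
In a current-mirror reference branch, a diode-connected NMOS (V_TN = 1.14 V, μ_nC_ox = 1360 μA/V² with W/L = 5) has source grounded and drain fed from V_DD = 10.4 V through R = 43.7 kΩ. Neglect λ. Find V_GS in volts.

V_GS = 1.39 V

With gate tied to drain, V_GS = V_DS ≥ V_GS − V_TN, so the device is in saturation.
k_n = μ_nC_ox · (W/L) = 6.8 mA/V².
KCL at the drain: ½ k_n (V_GS − V_TN)² = (V_DD − V_GS)/R.
Let x = V_GS − 1.14. Then 149 x² + x − 9.26 = 0, giving x = 0.246 V (positive root), so V_GS = 1.39 V.
I_D = (V_DD − V_GS)/R = (10.4 − 1.39) / 43.7 = 0.206 mA.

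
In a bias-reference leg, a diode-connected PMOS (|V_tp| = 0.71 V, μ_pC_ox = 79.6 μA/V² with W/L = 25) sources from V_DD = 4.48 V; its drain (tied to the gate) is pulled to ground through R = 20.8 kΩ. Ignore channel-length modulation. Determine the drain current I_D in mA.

With gate tied to drain, V_SG = V_SD ≥ V_SG − |V_tp|, so the device is in saturation.
k_p = μ_pC_ox · (W/L) = 1.99 mA/V².
KCL at the drain: ½ k_p (V_SG − |V_tp|)² = (V_DD − V_SG)/R.
Let x = V_SG − 0.71. Then 20.7 x² + x − 3.77 = 0, giving x = 0.403 V (positive root), so V_SG = 1.11 V.
I_D = (V_DD − V_SG)/R = (4.48 − 1.11) / 20.8 = 0.162 mA.

I_D = 0.162 mA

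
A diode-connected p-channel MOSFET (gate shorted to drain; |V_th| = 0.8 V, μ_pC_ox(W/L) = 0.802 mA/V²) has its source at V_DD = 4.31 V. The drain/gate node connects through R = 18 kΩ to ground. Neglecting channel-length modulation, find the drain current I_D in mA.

With gate tied to drain, V_SG = V_SD ≥ V_SG − |V_th|, so the device is in saturation.
KCL at the drain: ½ k_p (V_SG − |V_th|)² = (V_DD − V_SG)/R.
Let x = V_SG − 0.8. Then 7.22 x² + x − 3.51 = 0, giving x = 0.632 V (positive root), so V_SG = 1.43 V.
I_D = (V_DD − V_SG)/R = (4.31 − 1.43) / 18 = 0.16 mA.

I_D = 0.160 mA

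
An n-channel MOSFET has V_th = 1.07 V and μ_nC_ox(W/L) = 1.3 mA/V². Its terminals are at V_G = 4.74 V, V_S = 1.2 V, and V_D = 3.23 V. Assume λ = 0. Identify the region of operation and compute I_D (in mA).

V_GS = V_G − V_S = 4.74 − 1.2 = 3.54 V; V_DS = V_D − V_S = 3.23 − 1.2 = 2.03 V.
V_ov = V_GS − V_th = 3.54 − 1.07 = 2.47 V.
Since V_DS = 2.03 V < V_ov = 2.47 V, the device is in the triode region.
I_D = k_n [V_ov · V_DS − ½ V_DS²] = 1.3 × [2.47 × 2.03 − 0.5 × 2.03²] = 3.84 mA.

Triode; I_D = 3.84 mA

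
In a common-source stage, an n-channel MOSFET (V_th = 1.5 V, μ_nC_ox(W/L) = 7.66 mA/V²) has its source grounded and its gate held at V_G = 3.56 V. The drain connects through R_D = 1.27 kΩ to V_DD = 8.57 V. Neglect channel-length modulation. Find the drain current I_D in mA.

I_D = 6.39 mA

V_GS = V_G = 3.56 V, so V_ov = 3.56 − 1.5 = 2.06 V.
Assume saturation: I_D = ½ k_n V_ov² = 0.5 × 7.66 × 2.06² = 16.3 mA, giving V_DS = V_DD − I_D R_D = 8.57 − 16.3 × 1.27 = -12.1 V.
But -12.1 V < V_ov = 2.06 V, so the device is actually in triode.
In triode I_D = k_n[V_ov V_DS − ½ V_DS²] and I_D = (V_DD − V_DS)/R_D. Equating: 4.86 V_DS² − 21.04 V_DS + 8.57 = 0, giving V_DS = 0.455 V (the root below V_ov).
I_D = (8.57 − 0.455) / 1.27 = 6.39 mA.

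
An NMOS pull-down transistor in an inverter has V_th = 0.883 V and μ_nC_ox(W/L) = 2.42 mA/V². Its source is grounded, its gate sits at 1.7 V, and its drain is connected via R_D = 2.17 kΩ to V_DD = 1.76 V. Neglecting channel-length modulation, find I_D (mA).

I_D = 0.617 mA

V_GS = V_G = 1.7 V, so V_ov = 1.7 − 0.883 = 0.817 V.
Assume saturation: I_D = ½ k_n V_ov² = 0.5 × 2.42 × 0.817² = 0.808 mA, giving V_DS = V_DD − I_D R_D = 1.76 − 0.808 × 2.17 = 0.00737 V.
But 0.00737 V < V_ov = 0.817 V, so the device is actually in triode.
In triode I_D = k_n[V_ov V_DS − ½ V_DS²] and I_D = (V_DD − V_DS)/R_D. Equating: 2.63 V_DS² − 5.29 V_DS + 1.76 = 0, giving V_DS = 0.42 V (the root below V_ov).
I_D = (1.76 − 0.42) / 2.17 = 0.617 mA.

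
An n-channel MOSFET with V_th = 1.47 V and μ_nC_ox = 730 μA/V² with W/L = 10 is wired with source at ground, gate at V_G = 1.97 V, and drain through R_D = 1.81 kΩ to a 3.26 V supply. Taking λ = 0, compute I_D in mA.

I_D = 0.912 mA

V_GS = V_G = 1.97 V, so V_ov = 1.97 − 1.47 = 0.5 V.
k_n = μ_nC_ox · (W/L) = 7.3 mA/V².
Assume saturation: I_D = ½ k_n V_ov² = 0.5 × 7.3 × 0.5² = 0.912 mA, giving V_DS = V_DD − I_D R_D = 3.26 − 0.912 × 1.81 = 1.61 V.
V_DS = 1.61 V ≥ V_ov = 0.5 V, confirming saturation.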